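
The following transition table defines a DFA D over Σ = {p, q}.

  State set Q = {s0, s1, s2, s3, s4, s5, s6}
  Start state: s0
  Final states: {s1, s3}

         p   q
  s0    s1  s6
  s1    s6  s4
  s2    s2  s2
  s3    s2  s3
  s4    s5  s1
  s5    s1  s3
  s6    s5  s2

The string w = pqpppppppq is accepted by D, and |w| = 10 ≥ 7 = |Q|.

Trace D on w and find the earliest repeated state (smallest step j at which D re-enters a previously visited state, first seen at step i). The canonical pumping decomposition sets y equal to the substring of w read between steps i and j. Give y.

Run of D on w = p q p p p p p p p q:
  step 0: s0  (start)
  step 1: s1  (read p: s0→s1)
  step 2: s4  (read q: s1→s4)
  step 3: s5  (read p: s4→s5)
  step 4: s1  (read p: s5→s1)   ← first repeat (s1 seen earlier)
  step 5: s6  (read p: s1→s6)
  step 6: s5  (read p: s6→s5)
  step 7: s1  (read p: s5→s1)
  step 8: s6  (read p: s1→s6)
  step 9: s5  (read p: s6→s5)
  step 10: s3  (read q: s5→s3)

So i = 1, j = 4, giving x = w[0:1] = p, y = w[1:4] = qpp, z = w[4:10] = pppppq.
Check: |xy| = 4 ≤ 7 and |y| = 3 ≥ 1. Reading y takes D from s1 back to s1, so every xyⁱz is accepted.
With |Q| = 7, pigeonhole forces a state repeat no later than step 7; the substring read between the first and second visits to that state can be pumped.

qpp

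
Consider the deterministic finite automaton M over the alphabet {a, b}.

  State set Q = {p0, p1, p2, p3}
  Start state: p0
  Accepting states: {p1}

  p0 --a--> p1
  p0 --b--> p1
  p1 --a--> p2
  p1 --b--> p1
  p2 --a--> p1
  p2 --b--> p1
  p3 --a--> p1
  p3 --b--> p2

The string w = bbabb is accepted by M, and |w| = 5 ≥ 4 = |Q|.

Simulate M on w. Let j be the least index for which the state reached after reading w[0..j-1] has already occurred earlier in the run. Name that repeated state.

p1

Run of M on w = b b a b b:
  step 0: p0  (start)
  step 1: p1  (read b: p0→p1)
  step 2: p1  (read b: p1→p1)   ← first repeat (p1 seen earlier)
  step 3: p2  (read a: p1→p2)
  step 4: p1  (read b: p2→p1)
  step 5: p1  (read b: p1→p1)

The earliest repeat is at step j = 2: M is in p1, which it already visited at step i = 1.
Since M has 4 states, any run of length ≥ 4 visits 4+1 states, so by pigeonhole some state repeats within the first 4 steps — that repeat gives the pumpable loop.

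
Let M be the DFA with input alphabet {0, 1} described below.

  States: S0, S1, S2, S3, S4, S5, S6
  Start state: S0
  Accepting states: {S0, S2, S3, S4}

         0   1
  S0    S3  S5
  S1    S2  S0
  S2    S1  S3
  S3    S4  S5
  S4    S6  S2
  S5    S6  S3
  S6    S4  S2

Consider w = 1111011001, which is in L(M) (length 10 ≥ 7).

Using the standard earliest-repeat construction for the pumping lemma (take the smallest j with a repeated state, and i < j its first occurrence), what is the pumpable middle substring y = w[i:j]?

11

Run of M on w = 1 1 1 1 0 1 1 0 0 1:
  step 0: S0  (start)
  step 1: S5  (read 1: S0→S5)
  step 2: S3  (read 1: S5→S3)
  step 3: S5  (read 1: S3→S5)   ← first repeat (S5 seen earlier)
  step 4: S3  (read 1: S5→S3)
  step 5: S4  (read 0: S3→S4)
  step 6: S2  (read 1: S4→S2)
  step 7: S3  (read 1: S2→S3)
  step 8: S4  (read 0: S3→S4)
  step 9: S6  (read 0: S4→S6)
  step 10: S2  (read 1: S6→S2)

So i = 1, j = 3, giving x = w[0:1] = 1, y = w[1:3] = 11, z = w[3:10] = 1011001.
Check: |xy| = 3 ≤ 7 and |y| = 2 ≥ 1. Reading y takes M from S5 back to S5, so every xyⁱz is accepted.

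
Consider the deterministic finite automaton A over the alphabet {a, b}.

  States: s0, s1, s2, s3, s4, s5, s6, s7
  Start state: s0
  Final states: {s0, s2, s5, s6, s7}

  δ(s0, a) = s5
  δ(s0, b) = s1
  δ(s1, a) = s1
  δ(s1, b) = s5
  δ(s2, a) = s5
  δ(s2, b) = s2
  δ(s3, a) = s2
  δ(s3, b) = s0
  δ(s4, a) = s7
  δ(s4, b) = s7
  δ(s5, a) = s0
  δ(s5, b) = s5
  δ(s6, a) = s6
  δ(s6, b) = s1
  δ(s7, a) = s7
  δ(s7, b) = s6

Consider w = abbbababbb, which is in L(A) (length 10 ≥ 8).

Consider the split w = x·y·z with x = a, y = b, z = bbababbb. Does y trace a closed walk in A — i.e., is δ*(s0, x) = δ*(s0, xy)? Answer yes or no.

Run of A on the first 2 characters of w = a b:
  step 0: s0  (start)
  step 1: s5  (read a: s0→s5)
  step 2: s5  (read b: s5→s5)

After x (step 1): s5. After xy (step 2): s5.
They match, so y = b drives A around a cycle from s5 back to itself; pumping y any number of times keeps A in s5 before reading z, and xyⁱz ∈ L(A) for every i ≥ 0.

yes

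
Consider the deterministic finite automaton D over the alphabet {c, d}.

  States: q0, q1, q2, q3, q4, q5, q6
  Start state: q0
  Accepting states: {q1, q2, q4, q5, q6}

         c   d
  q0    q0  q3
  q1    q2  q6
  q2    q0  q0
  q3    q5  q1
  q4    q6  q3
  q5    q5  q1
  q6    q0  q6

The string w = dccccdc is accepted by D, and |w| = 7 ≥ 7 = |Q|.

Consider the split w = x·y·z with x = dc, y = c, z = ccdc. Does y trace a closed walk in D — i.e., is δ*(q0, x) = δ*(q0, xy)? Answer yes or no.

yes

Run of D on the first 3 characters of w = d c c:
  step 0: q0  (start)
  step 1: q3  (read d: q0→q3)
  step 2: q5  (read c: q3→q5)
  step 3: q5  (read c: q5→q5)

After x (step 2): q5. After xy (step 3): q5.
They match, so y = c drives D around a cycle from q5 back to itself; pumping y any number of times keeps D in q5 before reading z, and xyⁱz ∈ L(D) for every i ≥ 0.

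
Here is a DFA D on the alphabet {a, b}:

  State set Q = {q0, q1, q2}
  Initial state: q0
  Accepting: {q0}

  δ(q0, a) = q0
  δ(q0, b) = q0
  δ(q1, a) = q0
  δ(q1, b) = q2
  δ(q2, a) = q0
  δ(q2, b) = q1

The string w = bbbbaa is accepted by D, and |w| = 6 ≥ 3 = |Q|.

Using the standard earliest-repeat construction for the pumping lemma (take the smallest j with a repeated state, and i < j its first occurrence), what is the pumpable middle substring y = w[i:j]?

b

Run of D on w = b b b b a a:
  step 0: q0  (start)
  step 1: q0  (read b: q0→q0)   ← first repeat (q0 seen earlier)
  step 2: q0  (read b: q0→q0)
  step 3: q0  (read b: q0→q0)
  step 4: q0  (read b: q0→q0)
  step 5: q0  (read a: q0→q0)
  step 6: q0  (read a: q0→q0)

So i = 0, j = 1, giving x = w[0:0] = ε, y = w[0:1] = b, z = w[1:6] = bbbaa.
Check: |xy| = 1 ≤ 3 and |y| = 1 ≥ 1. Reading y takes D from q0 back to q0, so every xyⁱz is accepted.
With |Q| = 3, pigeonhole forces a state repeat no later than step 3; the substring read between the first and second visits to that state can be pumped.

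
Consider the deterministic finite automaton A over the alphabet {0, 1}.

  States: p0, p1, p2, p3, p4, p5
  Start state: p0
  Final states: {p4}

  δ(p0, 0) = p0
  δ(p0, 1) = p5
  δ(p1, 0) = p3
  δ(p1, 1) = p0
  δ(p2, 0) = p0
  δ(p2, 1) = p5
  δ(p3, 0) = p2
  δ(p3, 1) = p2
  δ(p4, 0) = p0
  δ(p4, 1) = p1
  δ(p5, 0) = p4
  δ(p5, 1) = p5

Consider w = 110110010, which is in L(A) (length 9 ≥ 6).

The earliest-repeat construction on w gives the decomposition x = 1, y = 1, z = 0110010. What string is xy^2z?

xy^2z = 1·1·1·0110010 = 1110110010.
Reading y = 1 takes A from p5 back to p5, so after x·y·y the machine is still in p5, and z then leads to the accepting state p4. Hence 1110110010 ∈ L(A).

1110110010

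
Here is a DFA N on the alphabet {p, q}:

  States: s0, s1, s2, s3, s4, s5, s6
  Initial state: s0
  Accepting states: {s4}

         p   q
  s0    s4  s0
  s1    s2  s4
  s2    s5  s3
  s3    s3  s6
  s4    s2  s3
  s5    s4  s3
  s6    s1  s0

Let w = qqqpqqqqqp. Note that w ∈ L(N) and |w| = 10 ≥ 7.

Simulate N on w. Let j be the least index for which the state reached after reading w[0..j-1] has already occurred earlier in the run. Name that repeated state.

Run of N on w = q q q p q q q q q p:
  step 0: s0  (start)
  step 1: s0  (read q: s0→s0)   ← first repeat (s0 seen earlier)
  step 2: s0  (read q: s0→s0)
  step 3: s0  (read q: s0→s0)
  step 4: s4  (read p: s0→s4)
  step 5: s3  (read q: s4→s3)
  step 6: s6  (read q: s3→s6)
  step 7: s0  (read q: s6→s0)
  step 8: s0  (read q: s0→s0)
  step 9: s0  (read q: s0→s0)
  step 10: s4  (read p: s0→s4)

The earliest repeat is at step j = 1: N is in s0, which it already visited at step i = 0.
Pumping length from the standard proof: p = 7 (the number of states). The repeated state found above gives |xy| = j ≤ 7 and |y| = j − i ≥ 1.

s0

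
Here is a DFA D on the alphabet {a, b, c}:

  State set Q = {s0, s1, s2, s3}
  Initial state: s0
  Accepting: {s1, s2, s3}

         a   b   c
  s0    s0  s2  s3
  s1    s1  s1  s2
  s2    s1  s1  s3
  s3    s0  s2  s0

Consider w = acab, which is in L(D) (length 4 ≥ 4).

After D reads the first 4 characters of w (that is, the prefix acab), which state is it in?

s2

Run of D on the first 4 characters of w = a c a b:
  step 0: s0  (start)
  step 1: s0  (read a: s0→s0)
  step 2: s3  (read c: s0→s3)
  step 3: s0  (read a: s3→s0)
  step 4: s2  (read b: s0→s2)

After reading 4 characters, D is in state s2.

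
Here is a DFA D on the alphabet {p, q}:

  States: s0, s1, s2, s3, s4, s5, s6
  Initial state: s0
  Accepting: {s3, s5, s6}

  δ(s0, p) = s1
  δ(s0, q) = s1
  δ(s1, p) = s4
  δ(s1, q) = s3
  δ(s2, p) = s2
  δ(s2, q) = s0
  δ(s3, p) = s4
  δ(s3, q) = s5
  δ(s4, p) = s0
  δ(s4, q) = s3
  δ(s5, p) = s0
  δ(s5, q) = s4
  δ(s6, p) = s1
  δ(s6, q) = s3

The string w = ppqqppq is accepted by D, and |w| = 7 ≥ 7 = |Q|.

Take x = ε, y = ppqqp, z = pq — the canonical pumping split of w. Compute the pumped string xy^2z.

xy^2z = ε·ppqqp·ppqqp·pq = ppqqpppqqppq.
Reading y = ppqqp takes D from s0 back to s0, so after x·y·y the machine is still in s0, and z then leads to the accepting state s3. Hence ppqqpppqqppq ∈ L(D).

ppqqpppqqppq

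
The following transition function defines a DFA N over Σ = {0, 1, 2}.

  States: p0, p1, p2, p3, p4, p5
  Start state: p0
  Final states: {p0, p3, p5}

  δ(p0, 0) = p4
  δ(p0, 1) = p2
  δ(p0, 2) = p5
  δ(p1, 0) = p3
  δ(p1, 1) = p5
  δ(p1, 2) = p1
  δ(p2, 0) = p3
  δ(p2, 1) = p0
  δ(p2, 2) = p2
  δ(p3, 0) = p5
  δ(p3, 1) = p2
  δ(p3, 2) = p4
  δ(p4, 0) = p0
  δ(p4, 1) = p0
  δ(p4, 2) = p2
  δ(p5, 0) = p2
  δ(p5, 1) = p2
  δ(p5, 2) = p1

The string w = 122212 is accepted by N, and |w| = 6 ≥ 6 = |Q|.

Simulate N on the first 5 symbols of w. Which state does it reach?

p0

State sequence: p0 -1-> p2 -2-> p2 -2-> p2 -2-> p2 -1-> p0

After reading 5 characters, N is in state p0.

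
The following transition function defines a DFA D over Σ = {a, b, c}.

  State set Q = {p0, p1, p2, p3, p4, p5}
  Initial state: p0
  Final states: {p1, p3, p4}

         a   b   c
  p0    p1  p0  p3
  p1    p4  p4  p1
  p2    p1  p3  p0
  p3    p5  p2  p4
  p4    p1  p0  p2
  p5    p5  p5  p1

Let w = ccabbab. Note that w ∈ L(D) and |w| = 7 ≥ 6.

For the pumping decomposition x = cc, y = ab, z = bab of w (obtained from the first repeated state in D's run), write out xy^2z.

ccababbab

xy^2z = cc·ab·ab·bab = ccababbab.
Reading y = ab takes D from p4 back to p4, so after x·y·y the machine is still in p4, and z then leads to the accepting state p4. Hence ccababbab ∈ L(D).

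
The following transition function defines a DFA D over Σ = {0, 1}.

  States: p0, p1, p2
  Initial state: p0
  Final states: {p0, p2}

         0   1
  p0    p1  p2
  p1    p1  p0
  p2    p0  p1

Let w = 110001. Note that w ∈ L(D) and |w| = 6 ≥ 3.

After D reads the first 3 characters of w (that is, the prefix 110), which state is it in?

p1

State sequence: p0 -1-> p2 -1-> p1 -0-> p1

After reading 3 characters, D is in state p1.
(This kind of state-tracing is the core of the pumping-lemma construction: with 3 states, pigeonhole forces a repeat within the first 3 steps.)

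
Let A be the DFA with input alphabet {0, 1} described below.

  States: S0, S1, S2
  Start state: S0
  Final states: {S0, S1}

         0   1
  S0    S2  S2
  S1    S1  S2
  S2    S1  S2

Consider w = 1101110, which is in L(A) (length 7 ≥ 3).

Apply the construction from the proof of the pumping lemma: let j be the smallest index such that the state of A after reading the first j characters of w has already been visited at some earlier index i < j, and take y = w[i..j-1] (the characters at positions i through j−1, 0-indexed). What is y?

1

Run of A on w = 1 1 0 1 1 1 0:
  step 0: S0  (start)
  step 1: S2  (read 1: S0→S2)
  step 2: S2  (read 1: S2→S2)   ← first repeat (S2 seen earlier)
  step 3: S1  (read 0: S2→S1)
  step 4: S2  (read 1: S1→S2)
  step 5: S2  (read 1: S2→S2)
  step 6: S2  (read 1: S2→S2)
  step 7: S1  (read 0: S2→S1)

So i = 1, j = 2, giving x = w[0:1] = 1, y = w[1:2] = 1, z = w[2:7] = 01110.
Check: |xy| = 2 ≤ 3 and |y| = 1 ≥ 1. Reading y takes A from S2 back to S2, so every xyⁱz is accepted.
The DFA has 3 states, so the proof of the pumping lemma guarantees a repeated state among the first 3+1 visited; the segment between the two visits is the pumpable y.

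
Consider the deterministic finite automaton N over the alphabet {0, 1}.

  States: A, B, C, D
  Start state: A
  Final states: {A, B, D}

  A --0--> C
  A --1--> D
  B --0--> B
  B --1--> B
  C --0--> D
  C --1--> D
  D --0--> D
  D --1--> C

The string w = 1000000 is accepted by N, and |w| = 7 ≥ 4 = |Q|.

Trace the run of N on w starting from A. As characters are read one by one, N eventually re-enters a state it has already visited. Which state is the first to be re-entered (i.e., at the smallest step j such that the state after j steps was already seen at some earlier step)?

Run of N on w = 1 0 0 0 0 0 0:
  step 0: A  (start)
  step 1: D  (read 1: A→D)
  step 2: D  (read 0: D→D)   ← first repeat (D seen earlier)
  step 3: D  (read 0: D→D)
  step 4: D  (read 0: D→D)
  step 5: D  (read 0: D→D)
  step 6: D  (read 0: D→D)
  step 7: D  (read 0: D→D)

The earliest repeat is at step j = 2: N is in D, which it already visited at step i = 1.
Pumping length from the standard proof: p = 4 (the number of states). The repeated state found above gives |xy| = j ≤ 4 and |y| = j − i ≥ 1.

D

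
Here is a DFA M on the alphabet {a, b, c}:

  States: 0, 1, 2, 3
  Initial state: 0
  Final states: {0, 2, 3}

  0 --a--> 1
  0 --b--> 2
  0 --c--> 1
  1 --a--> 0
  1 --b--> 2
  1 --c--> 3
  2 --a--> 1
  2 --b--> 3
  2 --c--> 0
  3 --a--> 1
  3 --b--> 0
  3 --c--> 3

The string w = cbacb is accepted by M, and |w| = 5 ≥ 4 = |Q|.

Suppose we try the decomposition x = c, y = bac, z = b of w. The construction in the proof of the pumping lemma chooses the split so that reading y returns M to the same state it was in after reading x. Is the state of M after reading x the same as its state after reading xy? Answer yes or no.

no

State sequence: 0 -c-> 1 -b-> 2 -a-> 1 -c-> 3

After x (step 1): 1. After xy (step 4): 3.
They differ (1 ≠ 3), so y is not a cycle from the state after x; this split is not the one the pumping-lemma construction produces, and pumping y need not keep the string in L(M).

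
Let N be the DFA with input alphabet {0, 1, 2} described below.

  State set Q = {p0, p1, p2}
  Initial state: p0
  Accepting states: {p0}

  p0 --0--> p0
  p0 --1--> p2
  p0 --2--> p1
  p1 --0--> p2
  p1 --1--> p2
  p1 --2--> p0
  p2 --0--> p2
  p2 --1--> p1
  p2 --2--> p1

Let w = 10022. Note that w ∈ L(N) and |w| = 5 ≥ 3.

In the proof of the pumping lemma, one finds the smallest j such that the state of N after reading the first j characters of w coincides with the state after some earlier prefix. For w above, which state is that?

Run of N on w = 1 0 0 2 2:
  step 0: p0  (start)
  step 1: p2  (read 1: p0→p2)
  step 2: p2  (read 0: p2→p2)   ← first repeat (p2 seen earlier)
  step 3: p2  (read 0: p2→p2)
  step 4: p1  (read 2: p2→p1)
  step 5: p0  (read 2: p1→p0)

The earliest repeat is at step j = 2: N is in p2, which it already visited at step i = 1.

p2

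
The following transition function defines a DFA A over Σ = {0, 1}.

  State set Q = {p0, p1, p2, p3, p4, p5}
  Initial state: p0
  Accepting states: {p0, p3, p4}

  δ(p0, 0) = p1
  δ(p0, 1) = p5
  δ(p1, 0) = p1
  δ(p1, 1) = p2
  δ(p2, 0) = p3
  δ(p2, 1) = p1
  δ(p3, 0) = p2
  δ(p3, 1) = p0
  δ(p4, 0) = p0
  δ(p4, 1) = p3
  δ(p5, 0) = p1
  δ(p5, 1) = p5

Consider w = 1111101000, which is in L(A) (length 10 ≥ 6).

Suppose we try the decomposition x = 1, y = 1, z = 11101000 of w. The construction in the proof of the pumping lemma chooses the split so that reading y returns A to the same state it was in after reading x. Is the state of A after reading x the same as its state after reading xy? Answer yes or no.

State sequence: p0 -1-> p5 -1-> p5

After x (step 1): p5. After xy (step 2): p5.
They match, so y = 1 drives A around a cycle from p5 back to itself; pumping y any number of times keeps A in p5 before reading z, and xyⁱz ∈ L(A) for every i ≥ 0.

yes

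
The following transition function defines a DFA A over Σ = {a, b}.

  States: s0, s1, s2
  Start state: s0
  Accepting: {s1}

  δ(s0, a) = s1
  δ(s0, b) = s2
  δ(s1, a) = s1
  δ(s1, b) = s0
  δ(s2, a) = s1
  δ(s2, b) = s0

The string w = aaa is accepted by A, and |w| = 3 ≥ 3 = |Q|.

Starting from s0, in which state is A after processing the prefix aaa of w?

State sequence: s0 -a-> s1 -a-> s1 -a-> s1

After reading 3 characters, A is in state s1.

s1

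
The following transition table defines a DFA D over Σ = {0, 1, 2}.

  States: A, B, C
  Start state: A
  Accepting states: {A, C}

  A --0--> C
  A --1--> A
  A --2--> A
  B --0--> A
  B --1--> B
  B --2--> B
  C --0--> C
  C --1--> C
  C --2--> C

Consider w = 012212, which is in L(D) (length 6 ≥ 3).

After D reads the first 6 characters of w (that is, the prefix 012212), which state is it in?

Run of D on the first 6 characters of w = 0 1 2 2 1 2:
  step 0: A  (start)
  step 1: C  (read 0: A→C)
  step 2: C  (read 1: C→C)
  step 3: C  (read 2: C→C)
  step 4: C  (read 2: C→C)
  step 5: C  (read 1: C→C)
  step 6: C  (read 2: C→C)

After reading 6 characters, D is in state C.

C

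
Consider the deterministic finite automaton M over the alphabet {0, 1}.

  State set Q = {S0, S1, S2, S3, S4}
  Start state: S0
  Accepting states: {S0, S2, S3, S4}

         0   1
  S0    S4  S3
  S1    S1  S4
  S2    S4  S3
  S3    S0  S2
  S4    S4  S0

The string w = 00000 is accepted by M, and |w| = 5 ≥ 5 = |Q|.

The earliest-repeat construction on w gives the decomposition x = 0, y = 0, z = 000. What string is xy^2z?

000000

xy^2z = 0·0·0·000 = 000000.
Reading y = 0 takes M from S4 back to S4, so after x·y·y the machine is still in S4, and z then leads to the accepting state S4. Hence 000000 ∈ L(M).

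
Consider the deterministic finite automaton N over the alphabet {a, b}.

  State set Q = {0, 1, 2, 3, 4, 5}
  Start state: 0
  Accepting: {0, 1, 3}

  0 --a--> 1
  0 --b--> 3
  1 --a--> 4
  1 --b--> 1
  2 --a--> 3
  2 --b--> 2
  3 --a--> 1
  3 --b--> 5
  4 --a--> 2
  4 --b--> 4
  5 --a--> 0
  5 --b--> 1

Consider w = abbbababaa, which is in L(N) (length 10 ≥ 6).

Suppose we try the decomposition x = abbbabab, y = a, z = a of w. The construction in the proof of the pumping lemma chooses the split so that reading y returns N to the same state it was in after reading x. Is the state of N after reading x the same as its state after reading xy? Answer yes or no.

Run of N on the first 9 characters of w = a b b b a b a b a:
  step 0: 0  (start)
  step 1: 1  (read a: 0→1)
  step 2: 1  (read b: 1→1)
  step 3: 1  (read b: 1→1)
  step 4: 1  (read b: 1→1)
  step 5: 4  (read a: 1→4)
  step 6: 4  (read b: 4→4)
  step 7: 2  (read a: 4→2)
  step 8: 2  (read b: 2→2)
  step 9: 3  (read a: 2→3)

After x (step 8): 2. After xy (step 9): 3.
They differ (2 ≠ 3), so y is not a cycle from the state after x; this split is not the one the pumping-lemma construction produces, and pumping y need not keep the string in L(N).

no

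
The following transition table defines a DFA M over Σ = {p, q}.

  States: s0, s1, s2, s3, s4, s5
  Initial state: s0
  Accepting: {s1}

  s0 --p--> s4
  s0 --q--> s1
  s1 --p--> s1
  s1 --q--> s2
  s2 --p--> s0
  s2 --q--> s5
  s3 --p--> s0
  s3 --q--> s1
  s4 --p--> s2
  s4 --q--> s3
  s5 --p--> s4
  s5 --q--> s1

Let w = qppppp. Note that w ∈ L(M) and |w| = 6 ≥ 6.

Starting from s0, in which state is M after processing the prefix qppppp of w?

s1

Run of M on the first 6 characters of w = q p p p p p:
  step 0: s0  (start)
  step 1: s1  (read q: s0→s1)
  step 2: s1  (read p: s1→s1)
  step 3: s1  (read p: s1→s1)
  step 4: s1  (read p: s1→s1)
  step 5: s1  (read p: s1→s1)
  step 6: s1  (read p: s1→s1)

After reading 6 characters, M is in state s1.
(This kind of state-tracing is the core of the pumping-lemma construction: with 6 states, pigeonhole forces a repeat within the first 6 steps.)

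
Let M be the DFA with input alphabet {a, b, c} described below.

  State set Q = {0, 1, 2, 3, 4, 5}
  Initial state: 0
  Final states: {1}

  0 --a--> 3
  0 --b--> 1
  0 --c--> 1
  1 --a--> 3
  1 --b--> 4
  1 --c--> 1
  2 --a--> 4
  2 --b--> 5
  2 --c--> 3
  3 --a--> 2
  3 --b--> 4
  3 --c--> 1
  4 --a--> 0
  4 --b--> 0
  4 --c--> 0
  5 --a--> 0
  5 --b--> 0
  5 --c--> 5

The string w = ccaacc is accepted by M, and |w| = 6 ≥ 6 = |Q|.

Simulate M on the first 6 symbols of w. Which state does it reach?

Run of M on the first 6 characters of w = c c a a c c:
  step 0: 0  (start)
  step 1: 1  (read c: 0→1)
  step 2: 1  (read c: 1→1)
  step 3: 3  (read a: 1→3)
  step 4: 2  (read a: 3→2)
  step 5: 3  (read c: 2→3)
  step 6: 1  (read c: 3→1)

After reading 6 characters, M is in state 1.

1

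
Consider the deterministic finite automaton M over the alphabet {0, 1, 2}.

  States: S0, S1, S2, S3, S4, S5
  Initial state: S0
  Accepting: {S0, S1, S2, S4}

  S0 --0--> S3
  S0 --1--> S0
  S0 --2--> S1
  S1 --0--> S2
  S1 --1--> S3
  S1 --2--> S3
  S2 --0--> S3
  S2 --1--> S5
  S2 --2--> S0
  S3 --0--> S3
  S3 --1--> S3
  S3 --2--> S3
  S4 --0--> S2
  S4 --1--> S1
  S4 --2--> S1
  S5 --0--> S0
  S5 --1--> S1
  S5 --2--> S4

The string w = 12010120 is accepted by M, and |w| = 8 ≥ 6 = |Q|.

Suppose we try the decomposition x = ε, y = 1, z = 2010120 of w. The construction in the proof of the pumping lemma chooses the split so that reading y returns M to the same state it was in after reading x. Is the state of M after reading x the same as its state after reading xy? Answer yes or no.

yes

State sequence: S0 -1-> S0

After x (step 0): S0. After xy (step 1): S0.
They match, so y = 1 drives M around a cycle from S0 back to itself; pumping y any number of times keeps M in S0 before reading z, and xyⁱz ∈ L(M) for every i ≥ 0.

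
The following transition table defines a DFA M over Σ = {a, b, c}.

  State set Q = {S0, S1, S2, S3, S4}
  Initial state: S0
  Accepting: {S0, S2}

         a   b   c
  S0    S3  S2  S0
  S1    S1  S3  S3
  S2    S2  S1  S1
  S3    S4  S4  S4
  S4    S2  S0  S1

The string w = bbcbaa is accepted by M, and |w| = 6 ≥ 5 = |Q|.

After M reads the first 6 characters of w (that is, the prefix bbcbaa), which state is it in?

Run of M on the first 6 characters of w = b b c b a a:
  step 0: S0  (start)
  step 1: S2  (read b: S0→S2)
  step 2: S1  (read b: S2→S1)
  step 3: S3  (read c: S1→S3)
  step 4: S4  (read b: S3→S4)
  step 5: S2  (read a: S4→S2)
  step 6: S2  (read a: S2→S2)

After reading 6 characters, M is in state S2.

S2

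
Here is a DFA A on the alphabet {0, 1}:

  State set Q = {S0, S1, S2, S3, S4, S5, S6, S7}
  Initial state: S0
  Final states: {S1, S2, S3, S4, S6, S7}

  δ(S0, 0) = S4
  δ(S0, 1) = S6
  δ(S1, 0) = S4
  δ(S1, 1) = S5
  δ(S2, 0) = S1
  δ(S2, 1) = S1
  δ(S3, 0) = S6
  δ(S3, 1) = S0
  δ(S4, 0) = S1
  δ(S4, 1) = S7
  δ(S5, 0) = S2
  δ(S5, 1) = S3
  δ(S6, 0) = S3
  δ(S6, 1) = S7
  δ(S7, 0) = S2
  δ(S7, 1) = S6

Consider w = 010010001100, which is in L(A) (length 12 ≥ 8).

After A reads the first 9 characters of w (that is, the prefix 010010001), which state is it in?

Run of A on the first 9 characters of w = 0 1 0 0 1 0 0 0 1:
  step 0: S0  (start)
  step 1: S4  (read 0: S0→S4)
  step 2: S7  (read 1: S4→S7)
  step 3: S2  (read 0: S7→S2)
  step 4: S1  (read 0: S2→S1)
  step 5: S5  (read 1: S1→S5)
  step 6: S2  (read 0: S5→S2)
  step 7: S1  (read 0: S2→S1)
  step 8: S4  (read 0: S1→S4)
  step 9: S7  (read 1: S4→S7)

After reading 9 characters, A is in state S7.

S7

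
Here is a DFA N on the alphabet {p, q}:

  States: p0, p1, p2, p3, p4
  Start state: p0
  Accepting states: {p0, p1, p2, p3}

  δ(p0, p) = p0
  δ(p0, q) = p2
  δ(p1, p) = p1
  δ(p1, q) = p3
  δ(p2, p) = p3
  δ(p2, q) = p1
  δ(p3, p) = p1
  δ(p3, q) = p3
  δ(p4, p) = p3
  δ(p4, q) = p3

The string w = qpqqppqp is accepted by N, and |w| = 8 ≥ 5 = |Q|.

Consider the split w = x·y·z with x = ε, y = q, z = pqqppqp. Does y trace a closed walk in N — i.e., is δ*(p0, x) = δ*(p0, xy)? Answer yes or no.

State sequence: p0 -q-> p2

After x (step 0): p0. After xy (step 1): p2.
They differ (p0 ≠ p2), so y is not a cycle from the state after x; this split is not the one the pumping-lemma construction produces, and pumping y need not keep the string in L(N).

no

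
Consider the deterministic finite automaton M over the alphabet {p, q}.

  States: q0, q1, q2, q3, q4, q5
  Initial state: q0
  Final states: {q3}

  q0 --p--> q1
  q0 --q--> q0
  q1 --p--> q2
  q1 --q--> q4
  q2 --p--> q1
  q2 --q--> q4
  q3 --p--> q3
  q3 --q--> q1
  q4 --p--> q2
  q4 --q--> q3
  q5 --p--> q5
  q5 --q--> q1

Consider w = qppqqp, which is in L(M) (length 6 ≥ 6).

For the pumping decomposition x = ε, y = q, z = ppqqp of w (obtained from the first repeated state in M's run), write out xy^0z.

ppqqp

xy⁰z = xz = ε·ppqqp = ppqqp.
Reading y = q takes M from q0 back to q0, so after x the machine is still in q0, and z then leads to the accepting state q3. Hence ppqqp ∈ L(M).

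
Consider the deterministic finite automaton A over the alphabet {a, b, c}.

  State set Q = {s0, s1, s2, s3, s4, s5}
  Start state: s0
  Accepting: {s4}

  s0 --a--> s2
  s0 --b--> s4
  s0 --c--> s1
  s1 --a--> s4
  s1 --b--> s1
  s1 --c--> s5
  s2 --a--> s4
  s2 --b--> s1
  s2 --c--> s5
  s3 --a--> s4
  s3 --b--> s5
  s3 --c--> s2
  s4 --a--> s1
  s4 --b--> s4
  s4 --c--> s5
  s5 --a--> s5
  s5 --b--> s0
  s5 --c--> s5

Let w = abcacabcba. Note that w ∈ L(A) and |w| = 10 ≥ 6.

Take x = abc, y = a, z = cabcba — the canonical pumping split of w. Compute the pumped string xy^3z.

abcaaacabcba

xy^3z = abc·a·a·a·cabcba = abcaaacabcba.
Reading y = a takes A from s5 back to s5, so after x·y·y·y the machine is still in s5, and z then leads to the accepting state s4. Hence abcaaacabcba ∈ L(A).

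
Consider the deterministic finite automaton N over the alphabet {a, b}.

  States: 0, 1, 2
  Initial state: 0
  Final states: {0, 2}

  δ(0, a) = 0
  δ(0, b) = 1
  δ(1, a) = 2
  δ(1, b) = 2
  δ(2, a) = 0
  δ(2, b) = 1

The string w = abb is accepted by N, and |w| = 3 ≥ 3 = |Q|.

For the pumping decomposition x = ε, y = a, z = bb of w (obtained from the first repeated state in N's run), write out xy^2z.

aabb

xy^2z = ε·a·a·bb = aabb.
Reading y = a takes N from 0 back to 0, so after x·y·y the machine is still in 0, and z then leads to the accepting state 2. Hence aabb ∈ L(N).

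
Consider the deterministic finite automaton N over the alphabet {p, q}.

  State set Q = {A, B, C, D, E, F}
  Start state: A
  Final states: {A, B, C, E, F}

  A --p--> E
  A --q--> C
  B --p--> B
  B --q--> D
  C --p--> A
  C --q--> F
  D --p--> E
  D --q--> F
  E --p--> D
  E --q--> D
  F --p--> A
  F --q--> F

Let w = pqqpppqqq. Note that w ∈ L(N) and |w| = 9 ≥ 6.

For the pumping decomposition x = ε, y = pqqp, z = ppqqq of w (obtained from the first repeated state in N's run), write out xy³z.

xy^3z = ε·pqqp·pqqp·pqqp·ppqqq = pqqppqqppqqpppqqq.
Reading y = pqqp takes N from A back to A, so after x·y·y·y the machine is still in A, and z then leads to the accepting state F. Hence pqqppqqppqqpppqqq ∈ L(N).

pqqppqqppqqpppqqq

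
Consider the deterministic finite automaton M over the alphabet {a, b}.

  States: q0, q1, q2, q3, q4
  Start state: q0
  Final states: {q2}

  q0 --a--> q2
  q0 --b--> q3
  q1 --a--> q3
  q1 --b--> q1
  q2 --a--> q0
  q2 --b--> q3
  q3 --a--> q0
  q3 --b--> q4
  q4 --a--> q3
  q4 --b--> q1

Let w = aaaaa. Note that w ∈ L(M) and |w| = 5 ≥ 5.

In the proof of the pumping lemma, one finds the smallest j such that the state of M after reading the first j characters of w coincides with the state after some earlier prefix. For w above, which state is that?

State sequence: q0 -a-> q2 -a-> q0 -a-> q2 -a-> q0 -a-> q2
First repeat at step 2: q0 was already visited.

The earliest repeat is at step j = 2: M is in q0, which it already visited at step i = 0.

q0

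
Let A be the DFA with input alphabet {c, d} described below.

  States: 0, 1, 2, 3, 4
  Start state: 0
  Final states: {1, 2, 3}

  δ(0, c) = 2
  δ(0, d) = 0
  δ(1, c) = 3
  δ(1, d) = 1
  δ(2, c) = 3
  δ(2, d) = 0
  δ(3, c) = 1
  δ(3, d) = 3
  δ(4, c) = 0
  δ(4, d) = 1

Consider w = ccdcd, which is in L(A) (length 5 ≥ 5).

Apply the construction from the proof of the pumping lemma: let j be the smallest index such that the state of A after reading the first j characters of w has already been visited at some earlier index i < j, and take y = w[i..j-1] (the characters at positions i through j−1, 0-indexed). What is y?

d

State sequence: 0 -c-> 2 -c-> 3 -d-> 3 -c-> 1 -d-> 1
First repeat at step 3: 3 was already visited.

So i = 2, j = 3, giving x = w[0:2] = cc, y = w[2:3] = d, z = w[3:5] = cd.
Check: |xy| = 3 ≤ 5 and |y| = 1 ≥ 1. Reading y takes A from 3 back to 3, so every xyⁱz is accepted.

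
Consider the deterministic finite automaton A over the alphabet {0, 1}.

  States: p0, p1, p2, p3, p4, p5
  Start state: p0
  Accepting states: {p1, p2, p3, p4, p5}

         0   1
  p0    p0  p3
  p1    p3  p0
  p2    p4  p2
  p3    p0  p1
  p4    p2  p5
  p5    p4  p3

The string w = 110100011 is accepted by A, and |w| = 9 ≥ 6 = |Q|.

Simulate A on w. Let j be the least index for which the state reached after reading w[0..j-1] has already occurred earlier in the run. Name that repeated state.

State sequence: p0 -1-> p3 -1-> p1 -0-> p3 -1-> p1 -0-> p3 -0-> p0 -0-> p0 -1-> p3 -1-> p1
First repeat at step 3: p3 was already visited.

The earliest repeat is at step j = 3: A is in p3, which it already visited at step i = 1.
Pumping length from the standard proof: p = 6 (the number of states). The repeated state found above gives |xy| = j ≤ 6 and |y| = j − i ≥ 1.

p3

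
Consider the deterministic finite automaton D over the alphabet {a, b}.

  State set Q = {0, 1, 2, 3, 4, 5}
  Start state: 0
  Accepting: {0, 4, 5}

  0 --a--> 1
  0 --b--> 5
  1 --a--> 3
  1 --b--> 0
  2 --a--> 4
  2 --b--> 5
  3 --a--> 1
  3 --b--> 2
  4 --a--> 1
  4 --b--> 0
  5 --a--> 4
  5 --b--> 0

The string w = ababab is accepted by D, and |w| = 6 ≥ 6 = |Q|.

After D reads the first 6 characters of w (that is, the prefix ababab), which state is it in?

0

State sequence: 0 -a-> 1 -b-> 0 -a-> 1 -b-> 0 -a-> 1 -b-> 0

After reading 6 characters, D is in state 0.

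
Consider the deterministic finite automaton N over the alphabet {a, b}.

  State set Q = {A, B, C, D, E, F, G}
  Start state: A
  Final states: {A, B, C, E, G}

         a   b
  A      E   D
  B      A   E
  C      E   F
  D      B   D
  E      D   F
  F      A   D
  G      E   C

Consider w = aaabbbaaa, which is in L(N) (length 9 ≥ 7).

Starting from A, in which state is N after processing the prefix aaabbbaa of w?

A

State sequence: A -a-> E -a-> D -a-> B -b-> E -b-> F -b-> D -a-> B -a-> A

After reading 8 characters, N is in state A.
(This kind of state-tracing is the core of the pumping-lemma construction: with 7 states, pigeonhole forces a repeat within the first 7 steps.)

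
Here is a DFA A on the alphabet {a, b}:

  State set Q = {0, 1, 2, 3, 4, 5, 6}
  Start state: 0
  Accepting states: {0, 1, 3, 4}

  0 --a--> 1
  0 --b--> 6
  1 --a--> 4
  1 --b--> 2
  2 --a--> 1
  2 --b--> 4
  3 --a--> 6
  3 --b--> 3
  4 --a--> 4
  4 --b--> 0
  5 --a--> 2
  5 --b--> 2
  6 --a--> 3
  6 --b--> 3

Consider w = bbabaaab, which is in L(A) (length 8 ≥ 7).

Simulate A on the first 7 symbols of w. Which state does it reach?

6

Run of A on the first 7 characters of w = b b a b a a a:
  step 0: 0  (start)
  step 1: 6  (read b: 0→6)
  step 2: 3  (read b: 6→3)
  step 3: 6  (read a: 3→6)
  step 4: 3  (read b: 6→3)
  step 5: 6  (read a: 3→6)
  step 6: 3  (read a: 6→3)
  step 7: 6  (read a: 3→6)

After reading 7 characters, A is in state 6.
(This kind of state-tracing is the core of the pumping-lemma construction: with 7 states, pigeonhole forces a repeat within the first 7 steps.)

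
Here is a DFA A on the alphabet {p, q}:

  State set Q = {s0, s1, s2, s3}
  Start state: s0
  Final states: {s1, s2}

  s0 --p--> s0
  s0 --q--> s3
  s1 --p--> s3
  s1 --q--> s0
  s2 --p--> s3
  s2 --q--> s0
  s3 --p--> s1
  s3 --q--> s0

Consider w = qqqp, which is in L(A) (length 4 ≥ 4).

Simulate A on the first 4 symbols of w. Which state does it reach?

Run of A on the first 4 characters of w = q q q p:
  step 0: s0  (start)
  step 1: s3  (read q: s0→s3)
  step 2: s0  (read q: s3→s0)
  step 3: s3  (read q: s0→s3)
  step 4: s1  (read p: s3→s1)

After reading 4 characters, A is in state s1.

s1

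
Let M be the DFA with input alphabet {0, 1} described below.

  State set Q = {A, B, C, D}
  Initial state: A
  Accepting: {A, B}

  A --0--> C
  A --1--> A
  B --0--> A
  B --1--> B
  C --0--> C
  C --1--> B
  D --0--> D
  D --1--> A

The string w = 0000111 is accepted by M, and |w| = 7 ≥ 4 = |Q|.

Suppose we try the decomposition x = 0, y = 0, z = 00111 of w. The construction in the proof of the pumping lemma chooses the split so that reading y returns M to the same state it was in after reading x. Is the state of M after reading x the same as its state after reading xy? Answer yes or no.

yes

State sequence: A -0-> C -0-> C

After x (step 1): C. After xy (step 2): C.
They match, so y = 0 drives M around a cycle from C back to itself; pumping y any number of times keeps M in C before reading z, and xyⁱz ∈ L(M) for every i ≥ 0.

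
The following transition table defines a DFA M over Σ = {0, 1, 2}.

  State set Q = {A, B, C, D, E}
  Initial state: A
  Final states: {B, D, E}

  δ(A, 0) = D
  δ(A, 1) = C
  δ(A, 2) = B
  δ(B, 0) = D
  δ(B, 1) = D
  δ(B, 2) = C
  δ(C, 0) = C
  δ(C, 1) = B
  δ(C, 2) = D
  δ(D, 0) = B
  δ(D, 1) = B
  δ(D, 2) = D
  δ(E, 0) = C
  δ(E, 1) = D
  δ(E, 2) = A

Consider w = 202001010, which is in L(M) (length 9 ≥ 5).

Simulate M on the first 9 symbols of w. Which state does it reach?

D

Run of M on the first 9 characters of w = 2 0 2 0 0 1 0 1 0:
  step 0: A  (start)
  step 1: B  (read 2: A→B)
  step 2: D  (read 0: B→D)
  step 3: D  (read 2: D→D)
  step 4: B  (read 0: D→B)
  step 5: D  (read 0: B→D)
  step 6: B  (read 1: D→B)
  step 7: D  (read 0: B→D)
  step 8: B  (read 1: D→B)
  step 9: D  (read 0: B→D)

After reading 9 characters, M is in state D.
(This kind of state-tracing is the core of the pumping-lemma construction: with 5 states, pigeonhole forces a repeat within the first 5 steps.)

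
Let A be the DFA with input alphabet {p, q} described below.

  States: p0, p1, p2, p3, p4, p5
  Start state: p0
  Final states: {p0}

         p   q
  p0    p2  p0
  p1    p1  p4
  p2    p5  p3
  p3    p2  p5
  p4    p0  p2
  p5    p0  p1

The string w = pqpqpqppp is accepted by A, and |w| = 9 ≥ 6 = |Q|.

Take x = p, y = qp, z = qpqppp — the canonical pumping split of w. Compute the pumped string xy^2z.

xy^2z = p·qp·qp·qpqppp = pqpqpqpqppp.
Reading y = qp takes A from p2 back to p2, so after x·y·y the machine is still in p2, and z then leads to the accepting state p0. Hence pqpqpqpqppp ∈ L(A).

pqpqpqpqppp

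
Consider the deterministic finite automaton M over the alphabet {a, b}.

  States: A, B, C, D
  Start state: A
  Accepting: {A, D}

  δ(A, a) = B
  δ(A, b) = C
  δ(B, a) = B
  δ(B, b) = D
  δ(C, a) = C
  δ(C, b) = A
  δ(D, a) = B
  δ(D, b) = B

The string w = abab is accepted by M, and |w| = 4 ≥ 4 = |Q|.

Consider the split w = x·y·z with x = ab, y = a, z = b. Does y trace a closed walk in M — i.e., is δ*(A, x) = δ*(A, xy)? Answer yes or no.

State sequence: A -a-> B -b-> D -a-> B

After x (step 2): D. After xy (step 3): B.
They differ (D ≠ B), so y is not a cycle from the state after x; this split is not the one the pumping-lemma construction produces, and pumping y need not keep the string in L(M).

no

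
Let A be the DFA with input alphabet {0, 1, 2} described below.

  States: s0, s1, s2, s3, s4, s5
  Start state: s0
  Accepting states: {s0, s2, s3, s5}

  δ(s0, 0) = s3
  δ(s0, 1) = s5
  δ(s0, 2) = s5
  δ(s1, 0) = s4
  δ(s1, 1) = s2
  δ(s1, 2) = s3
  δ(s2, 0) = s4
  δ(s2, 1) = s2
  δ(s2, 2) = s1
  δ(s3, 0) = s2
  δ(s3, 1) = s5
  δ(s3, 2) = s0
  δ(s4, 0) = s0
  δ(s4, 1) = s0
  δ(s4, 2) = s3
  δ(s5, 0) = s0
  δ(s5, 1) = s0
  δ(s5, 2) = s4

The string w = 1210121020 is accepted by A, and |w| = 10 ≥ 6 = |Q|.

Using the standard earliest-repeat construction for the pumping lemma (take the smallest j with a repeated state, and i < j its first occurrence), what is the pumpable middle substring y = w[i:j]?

Run of A on w = 1 2 1 0 1 2 1 0 2 0:
  step 0: s0  (start)
  step 1: s5  (read 1: s0→s5)
  step 2: s4  (read 2: s5→s4)
  step 3: s0  (read 1: s4→s0)   ← first repeat (s0 seen earlier)
  step 4: s3  (read 0: s0→s3)
  step 5: s5  (read 1: s3→s5)
  step 6: s4  (read 2: s5→s4)
  step 7: s0  (read 1: s4→s0)
  step 8: s3  (read 0: s0→s3)
  step 9: s0  (read 2: s3→s0)
  step 10: s3  (read 0: s0→s3)

So i = 0, j = 3, giving x = w[0:0] = ε, y = w[0:3] = 121, z = w[3:10] = 0121020.
Check: |xy| = 3 ≤ 6 and |y| = 3 ≥ 1. Reading y takes A from s0 back to s0, so every xyⁱz is accepted.

121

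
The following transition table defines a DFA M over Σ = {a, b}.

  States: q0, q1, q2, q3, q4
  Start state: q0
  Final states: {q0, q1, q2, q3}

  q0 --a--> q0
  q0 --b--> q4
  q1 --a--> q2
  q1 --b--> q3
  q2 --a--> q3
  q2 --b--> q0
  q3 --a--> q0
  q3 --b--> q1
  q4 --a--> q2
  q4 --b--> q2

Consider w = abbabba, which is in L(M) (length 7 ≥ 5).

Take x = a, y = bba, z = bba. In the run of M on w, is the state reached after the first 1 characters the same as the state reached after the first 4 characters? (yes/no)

Run of M on the first 4 characters of w = a b b a:
  step 0: q0  (start)
  step 1: q0  (read a: q0→q0)
  step 2: q4  (read b: q0→q4)
  step 3: q2  (read b: q4→q2)
  step 4: q3  (read a: q2→q3)

After x (step 1): q0. After xy (step 4): q3.
They differ (q0 ≠ q3), so y is not a cycle from the state after x; this split is not the one the pumping-lemma construction produces, and pumping y need not keep the string in L(M).

no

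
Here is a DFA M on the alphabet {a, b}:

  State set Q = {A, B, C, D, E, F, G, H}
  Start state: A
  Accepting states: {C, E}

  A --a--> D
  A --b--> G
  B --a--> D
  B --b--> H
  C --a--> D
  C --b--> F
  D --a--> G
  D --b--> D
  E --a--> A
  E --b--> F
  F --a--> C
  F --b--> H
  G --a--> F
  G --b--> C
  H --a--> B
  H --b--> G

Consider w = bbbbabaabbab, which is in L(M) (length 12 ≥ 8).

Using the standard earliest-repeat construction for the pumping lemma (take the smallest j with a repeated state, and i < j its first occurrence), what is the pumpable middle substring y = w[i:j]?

ab

Run of M on w = b b b b a b a a b b a b:
  step 0: A  (start)
  step 1: G  (read b: A→G)
  step 2: C  (read b: G→C)
  step 3: F  (read b: C→F)
  step 4: H  (read b: F→H)
  step 5: B  (read a: H→B)
  step 6: H  (read b: B→H)   ← first repeat (H seen earlier)
  step 7: B  (read a: H→B)
  step 8: D  (read a: B→D)
  step 9: D  (read b: D→D)
  step 10: D  (read b: D→D)
  step 11: G  (read a: D→G)
  step 12: C  (read b: G→C)

So i = 4, j = 6, giving x = w[0:4] = bbbb, y = w[4:6] = ab, z = w[6:12] = aabbab.
Check: |xy| = 6 ≤ 8 and |y| = 2 ≥ 1. Reading y takes M from H back to H, so every xyⁱz is accepted.
The DFA has 8 states, so the proof of the pumping lemma guarantees a repeated state among the first 8+1 visited; the segment between the two visits is the pumpable y.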